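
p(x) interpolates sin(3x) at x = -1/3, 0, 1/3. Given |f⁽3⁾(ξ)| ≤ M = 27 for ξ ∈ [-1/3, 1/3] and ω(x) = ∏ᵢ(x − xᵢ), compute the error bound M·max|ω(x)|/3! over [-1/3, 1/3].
sqrt(3)/27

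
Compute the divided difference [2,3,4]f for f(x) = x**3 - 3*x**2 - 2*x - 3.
6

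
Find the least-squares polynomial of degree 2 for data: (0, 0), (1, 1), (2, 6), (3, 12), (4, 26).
9/35 + (-99/70)x + (27/14)x²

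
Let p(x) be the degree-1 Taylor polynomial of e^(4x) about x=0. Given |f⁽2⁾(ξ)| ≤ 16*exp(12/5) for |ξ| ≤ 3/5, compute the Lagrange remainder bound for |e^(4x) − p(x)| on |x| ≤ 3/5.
72*exp(12/5)/25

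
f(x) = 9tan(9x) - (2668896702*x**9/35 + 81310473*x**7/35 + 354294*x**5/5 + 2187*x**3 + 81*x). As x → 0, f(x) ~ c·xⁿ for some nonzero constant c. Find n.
11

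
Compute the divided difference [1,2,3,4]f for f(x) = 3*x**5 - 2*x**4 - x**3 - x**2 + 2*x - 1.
174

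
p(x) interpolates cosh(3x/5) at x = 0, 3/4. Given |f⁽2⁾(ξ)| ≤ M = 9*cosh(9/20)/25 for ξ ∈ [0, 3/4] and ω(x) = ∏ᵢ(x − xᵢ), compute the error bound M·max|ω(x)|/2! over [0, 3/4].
81*cosh(9/20)/3200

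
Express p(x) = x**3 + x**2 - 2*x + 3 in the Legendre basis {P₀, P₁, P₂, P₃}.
(10/3)P₀ + (-7/5)P₁ + (2/3)P₂ + (2/5)P₃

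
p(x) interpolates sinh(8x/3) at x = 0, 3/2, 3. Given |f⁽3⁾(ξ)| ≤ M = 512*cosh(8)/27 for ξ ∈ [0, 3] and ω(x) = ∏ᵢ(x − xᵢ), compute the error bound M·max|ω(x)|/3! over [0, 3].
64*sqrt(3)*cosh(8)/27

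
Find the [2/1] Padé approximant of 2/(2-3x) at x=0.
1/(1 - 3*x/2)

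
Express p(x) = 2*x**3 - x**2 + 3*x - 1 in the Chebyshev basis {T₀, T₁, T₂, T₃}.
(-3/2)T₀ + (9/2)T₁ + (-1/2)T₂ + (1/2)T₃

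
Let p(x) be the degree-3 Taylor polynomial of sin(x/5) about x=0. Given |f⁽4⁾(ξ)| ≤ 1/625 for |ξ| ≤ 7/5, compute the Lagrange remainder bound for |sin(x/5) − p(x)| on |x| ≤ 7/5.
2401/9375000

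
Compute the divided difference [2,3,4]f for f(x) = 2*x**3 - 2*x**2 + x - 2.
16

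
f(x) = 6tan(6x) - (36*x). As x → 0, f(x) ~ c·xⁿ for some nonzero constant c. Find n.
3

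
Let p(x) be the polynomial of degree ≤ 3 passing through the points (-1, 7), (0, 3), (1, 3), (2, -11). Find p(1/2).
29/8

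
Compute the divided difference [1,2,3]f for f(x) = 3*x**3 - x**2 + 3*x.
17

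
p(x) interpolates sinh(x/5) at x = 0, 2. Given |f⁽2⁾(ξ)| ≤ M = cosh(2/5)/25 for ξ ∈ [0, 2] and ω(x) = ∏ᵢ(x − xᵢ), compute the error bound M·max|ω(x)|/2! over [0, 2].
cosh(2/5)/50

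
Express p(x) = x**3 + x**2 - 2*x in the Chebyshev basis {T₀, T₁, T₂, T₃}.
(1/2)T₀ + (-5/4)T₁ + (1/2)T₂ + (1/4)T₃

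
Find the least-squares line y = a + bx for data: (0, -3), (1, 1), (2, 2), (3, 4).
a = -23/10, b = 11/5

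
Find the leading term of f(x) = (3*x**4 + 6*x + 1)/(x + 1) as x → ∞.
3*x**3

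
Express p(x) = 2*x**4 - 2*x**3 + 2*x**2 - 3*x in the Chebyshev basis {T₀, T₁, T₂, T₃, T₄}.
(7/4)T₀ + (-9/2)T₁ + (2)T₂ + (-1/2)T₃ + (1/4)T₄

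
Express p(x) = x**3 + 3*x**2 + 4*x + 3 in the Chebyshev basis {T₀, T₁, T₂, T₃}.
(9/2)T₀ + (19/4)T₁ + (3/2)T₂ + (1/4)T₃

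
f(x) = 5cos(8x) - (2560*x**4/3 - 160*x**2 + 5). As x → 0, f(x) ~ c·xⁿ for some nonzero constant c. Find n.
6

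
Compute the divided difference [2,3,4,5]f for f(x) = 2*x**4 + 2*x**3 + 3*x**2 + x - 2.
30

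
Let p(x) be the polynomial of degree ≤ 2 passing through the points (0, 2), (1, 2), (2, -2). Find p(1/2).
5/2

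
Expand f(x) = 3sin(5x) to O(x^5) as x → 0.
15*x - 125*x**3/2 + O(x**5)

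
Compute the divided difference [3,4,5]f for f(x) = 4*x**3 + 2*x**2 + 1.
50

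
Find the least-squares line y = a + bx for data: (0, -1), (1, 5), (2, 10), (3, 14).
a = -1/2, b = 5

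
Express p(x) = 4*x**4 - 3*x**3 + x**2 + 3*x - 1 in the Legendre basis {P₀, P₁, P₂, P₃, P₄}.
(2/15)P₀ + (6/5)P₁ + (62/21)P₂ + (-6/5)P₃ + (32/35)P₄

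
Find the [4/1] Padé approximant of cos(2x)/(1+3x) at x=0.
(2*x**4/3 - 2*x**2 + 1)/(3*x + 1)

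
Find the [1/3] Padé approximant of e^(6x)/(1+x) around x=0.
(x + 1)/(-6*x**3 + 7*x**2 - 4*x + 1)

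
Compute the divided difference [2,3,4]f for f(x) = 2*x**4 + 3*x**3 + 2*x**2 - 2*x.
139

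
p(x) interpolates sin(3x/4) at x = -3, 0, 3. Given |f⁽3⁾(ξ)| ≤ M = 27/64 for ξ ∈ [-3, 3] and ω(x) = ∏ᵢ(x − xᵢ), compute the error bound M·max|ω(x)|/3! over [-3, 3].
27*sqrt(3)/64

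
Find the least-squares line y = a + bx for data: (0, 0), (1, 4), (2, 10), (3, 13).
a = 0, b = 9/2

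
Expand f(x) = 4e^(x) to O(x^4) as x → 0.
4 + 4*x + 2*x**2 + 2*x**3/3 + O(x**4)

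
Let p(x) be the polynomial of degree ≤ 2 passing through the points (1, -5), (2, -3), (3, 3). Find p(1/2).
-9/2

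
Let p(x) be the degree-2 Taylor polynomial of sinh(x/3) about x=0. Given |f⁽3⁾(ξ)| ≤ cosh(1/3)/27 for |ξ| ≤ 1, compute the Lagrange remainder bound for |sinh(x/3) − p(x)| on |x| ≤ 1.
cosh(1/3)/162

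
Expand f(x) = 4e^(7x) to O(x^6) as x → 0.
4 + 28*x + 98*x**2 + 686*x**3/3 + 2401*x**4/6 + 16807*x**5/30 + O(x**6)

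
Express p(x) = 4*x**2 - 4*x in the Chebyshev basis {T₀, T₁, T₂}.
(2)T₀ + (-4)T₁ + (2)T₂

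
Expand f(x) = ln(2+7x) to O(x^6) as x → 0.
log(2) + 7*x/2 - 49*x**2/8 + 343*x**3/24 - 2401*x**4/64 + 16807*x**5/160 + O(x**6)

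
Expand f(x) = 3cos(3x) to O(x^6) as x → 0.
3 - 27*x**2/2 + 81*x**4/8 + O(x**6)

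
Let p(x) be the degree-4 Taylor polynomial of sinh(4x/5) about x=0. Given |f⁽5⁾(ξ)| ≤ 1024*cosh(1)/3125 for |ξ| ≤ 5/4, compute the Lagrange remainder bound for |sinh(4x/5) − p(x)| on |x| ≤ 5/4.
cosh(1)/120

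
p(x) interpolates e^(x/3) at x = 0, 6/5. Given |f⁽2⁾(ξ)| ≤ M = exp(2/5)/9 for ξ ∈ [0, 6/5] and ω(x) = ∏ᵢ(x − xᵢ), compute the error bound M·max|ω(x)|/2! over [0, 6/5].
exp(2/5)/50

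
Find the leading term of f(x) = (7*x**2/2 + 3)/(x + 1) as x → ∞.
7*x/2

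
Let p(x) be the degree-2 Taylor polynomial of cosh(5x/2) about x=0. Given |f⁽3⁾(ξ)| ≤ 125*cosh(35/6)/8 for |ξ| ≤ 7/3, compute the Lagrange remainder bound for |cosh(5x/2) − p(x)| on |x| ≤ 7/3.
42875*cosh(35/6)/1296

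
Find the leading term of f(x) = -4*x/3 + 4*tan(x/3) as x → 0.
4*x**3/81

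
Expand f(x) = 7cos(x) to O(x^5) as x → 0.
7 - 7*x**2/2 + 7*x**4/24 + O(x**5)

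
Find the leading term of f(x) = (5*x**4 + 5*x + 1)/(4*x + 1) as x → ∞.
5*x**3/4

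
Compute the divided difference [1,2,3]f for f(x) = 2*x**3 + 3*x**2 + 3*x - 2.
15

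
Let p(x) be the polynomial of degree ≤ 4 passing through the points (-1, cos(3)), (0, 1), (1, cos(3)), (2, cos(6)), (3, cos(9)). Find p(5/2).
35*cos(9)/128 + 7/32 - 75*cos(3)/128 + 35*cos(6)/32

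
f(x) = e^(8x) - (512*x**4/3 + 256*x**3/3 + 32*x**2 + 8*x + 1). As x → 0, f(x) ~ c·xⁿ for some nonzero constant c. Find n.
5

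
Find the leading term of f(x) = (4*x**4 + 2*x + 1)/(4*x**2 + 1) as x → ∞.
x**2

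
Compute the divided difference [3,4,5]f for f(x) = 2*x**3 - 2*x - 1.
24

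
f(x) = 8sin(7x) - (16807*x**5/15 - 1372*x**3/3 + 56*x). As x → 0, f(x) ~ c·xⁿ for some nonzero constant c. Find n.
7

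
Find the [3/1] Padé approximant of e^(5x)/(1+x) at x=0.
(5125*x**3/1776 + 150*x**2/37 + 855*x/296 + 1)/(1 - 329*x/296)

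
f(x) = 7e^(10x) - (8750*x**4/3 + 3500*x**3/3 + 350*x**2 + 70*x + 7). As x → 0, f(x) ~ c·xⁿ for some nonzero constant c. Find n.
5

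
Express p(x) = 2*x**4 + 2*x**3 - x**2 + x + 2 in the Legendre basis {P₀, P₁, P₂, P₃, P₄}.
(31/15)P₀ + (11/5)P₁ + (10/21)P₂ + (4/5)P₃ + (16/35)P₄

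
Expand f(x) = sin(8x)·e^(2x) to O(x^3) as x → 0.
8*x + 16*x**2 + O(x**3)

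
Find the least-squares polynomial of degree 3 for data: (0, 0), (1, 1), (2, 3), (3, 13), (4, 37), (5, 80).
1/14 + (53/28)x + (-61/28)x² + x³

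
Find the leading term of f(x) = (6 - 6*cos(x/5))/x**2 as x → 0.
3/25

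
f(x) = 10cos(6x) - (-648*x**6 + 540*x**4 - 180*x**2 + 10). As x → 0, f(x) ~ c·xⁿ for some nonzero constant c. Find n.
8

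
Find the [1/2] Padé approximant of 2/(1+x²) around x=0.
2/(x**2 + 1)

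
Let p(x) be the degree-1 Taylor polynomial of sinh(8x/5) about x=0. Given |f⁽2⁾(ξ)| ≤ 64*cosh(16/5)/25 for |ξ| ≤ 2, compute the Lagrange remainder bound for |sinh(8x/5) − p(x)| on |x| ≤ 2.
128*cosh(16/5)/25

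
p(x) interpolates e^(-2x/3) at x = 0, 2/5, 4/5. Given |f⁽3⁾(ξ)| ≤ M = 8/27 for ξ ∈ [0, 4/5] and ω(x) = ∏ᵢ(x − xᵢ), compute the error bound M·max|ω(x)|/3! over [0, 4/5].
64*sqrt(3)/91125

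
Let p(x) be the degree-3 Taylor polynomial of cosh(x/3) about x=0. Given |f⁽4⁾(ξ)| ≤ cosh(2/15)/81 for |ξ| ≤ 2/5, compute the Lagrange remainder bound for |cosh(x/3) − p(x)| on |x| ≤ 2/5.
2*cosh(2/15)/151875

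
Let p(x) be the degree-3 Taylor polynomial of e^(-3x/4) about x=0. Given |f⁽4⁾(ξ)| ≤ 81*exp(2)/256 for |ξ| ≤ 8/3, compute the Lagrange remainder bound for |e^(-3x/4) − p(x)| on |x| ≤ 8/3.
2*exp(2)/3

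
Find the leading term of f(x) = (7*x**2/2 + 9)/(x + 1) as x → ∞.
7*x/2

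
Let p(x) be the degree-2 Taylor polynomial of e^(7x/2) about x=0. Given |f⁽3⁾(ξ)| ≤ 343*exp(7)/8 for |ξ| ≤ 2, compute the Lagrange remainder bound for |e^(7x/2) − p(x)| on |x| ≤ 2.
343*exp(7)/6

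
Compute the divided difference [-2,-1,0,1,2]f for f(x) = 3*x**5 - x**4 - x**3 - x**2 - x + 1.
-1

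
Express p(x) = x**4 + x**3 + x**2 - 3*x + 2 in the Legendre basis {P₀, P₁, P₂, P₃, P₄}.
(38/15)P₀ + (-12/5)P₁ + (26/21)P₂ + (2/5)P₃ + (8/35)P₄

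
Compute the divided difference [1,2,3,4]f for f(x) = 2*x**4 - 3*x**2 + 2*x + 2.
20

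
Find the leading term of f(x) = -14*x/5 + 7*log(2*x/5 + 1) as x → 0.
-14*x**2/25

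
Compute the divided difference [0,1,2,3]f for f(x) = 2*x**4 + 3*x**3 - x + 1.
15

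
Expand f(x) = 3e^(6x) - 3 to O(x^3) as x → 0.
18*x + 54*x**2 + O(x**3)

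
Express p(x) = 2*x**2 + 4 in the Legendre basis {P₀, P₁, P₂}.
(14/3)P₀ + (4/3)P₂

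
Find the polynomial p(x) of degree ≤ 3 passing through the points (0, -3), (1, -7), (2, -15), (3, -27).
-2*x**2 - 2*x - 3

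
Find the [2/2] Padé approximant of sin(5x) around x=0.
5*x/(25*x**2/6 + 1)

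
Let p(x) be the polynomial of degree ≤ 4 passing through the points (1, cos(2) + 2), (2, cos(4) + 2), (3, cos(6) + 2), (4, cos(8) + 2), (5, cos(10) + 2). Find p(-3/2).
3003*cos(2)/128 + 1155*cos(10)/128 + 2 - 1365*cos(8)/32 - 2145*cos(4)/32 + 5005*cos(6)/64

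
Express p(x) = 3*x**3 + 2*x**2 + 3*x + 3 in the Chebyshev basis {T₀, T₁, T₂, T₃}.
(4)T₀ + (21/4)T₁ + T₂ + (3/4)T₃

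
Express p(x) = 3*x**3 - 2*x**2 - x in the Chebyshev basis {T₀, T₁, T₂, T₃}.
-T₀ + (5/4)T₁ - T₂ + (3/4)T₃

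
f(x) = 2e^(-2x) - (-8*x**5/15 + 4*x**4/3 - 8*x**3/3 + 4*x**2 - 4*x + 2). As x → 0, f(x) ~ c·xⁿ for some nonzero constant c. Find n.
6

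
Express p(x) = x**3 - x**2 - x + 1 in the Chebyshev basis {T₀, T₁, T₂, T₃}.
(1/2)T₀ + (-1/4)T₁ + (-1/2)T₂ + (1/4)T₃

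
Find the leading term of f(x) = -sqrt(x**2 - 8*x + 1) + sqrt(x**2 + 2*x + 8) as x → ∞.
5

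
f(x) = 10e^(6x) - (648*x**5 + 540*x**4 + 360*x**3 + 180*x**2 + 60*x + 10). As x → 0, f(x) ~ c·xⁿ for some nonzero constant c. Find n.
6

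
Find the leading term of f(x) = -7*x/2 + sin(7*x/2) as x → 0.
-343*x**3/48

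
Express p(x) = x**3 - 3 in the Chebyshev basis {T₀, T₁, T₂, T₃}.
(-3)T₀ + (3/4)T₁ + (1/4)T₃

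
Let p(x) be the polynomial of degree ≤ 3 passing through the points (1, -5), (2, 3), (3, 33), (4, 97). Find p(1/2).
-9/2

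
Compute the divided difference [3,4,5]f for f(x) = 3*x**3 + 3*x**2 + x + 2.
39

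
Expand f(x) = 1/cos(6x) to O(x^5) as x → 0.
1 + 18*x**2 + 270*x**4 + O(x**5)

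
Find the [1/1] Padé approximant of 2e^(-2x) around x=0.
(2 - 2*x)/(x + 1)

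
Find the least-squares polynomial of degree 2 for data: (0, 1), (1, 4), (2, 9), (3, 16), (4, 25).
1 + (2)x + x²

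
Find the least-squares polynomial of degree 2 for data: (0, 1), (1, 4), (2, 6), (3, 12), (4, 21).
52/35 + (8/35)x + (8/7)x²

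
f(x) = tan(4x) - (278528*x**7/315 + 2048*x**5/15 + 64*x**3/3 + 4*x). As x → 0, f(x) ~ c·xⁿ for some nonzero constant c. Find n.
9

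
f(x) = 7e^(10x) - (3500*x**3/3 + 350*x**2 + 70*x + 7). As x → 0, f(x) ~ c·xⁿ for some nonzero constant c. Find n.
4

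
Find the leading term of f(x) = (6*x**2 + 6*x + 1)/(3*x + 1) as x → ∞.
2*x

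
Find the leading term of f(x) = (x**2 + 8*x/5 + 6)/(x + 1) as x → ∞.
x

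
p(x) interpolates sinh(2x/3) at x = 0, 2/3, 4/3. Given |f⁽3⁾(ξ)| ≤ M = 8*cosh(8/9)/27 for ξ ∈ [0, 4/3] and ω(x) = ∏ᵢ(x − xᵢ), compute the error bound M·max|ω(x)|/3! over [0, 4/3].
64*sqrt(3)*cosh(8/9)/19683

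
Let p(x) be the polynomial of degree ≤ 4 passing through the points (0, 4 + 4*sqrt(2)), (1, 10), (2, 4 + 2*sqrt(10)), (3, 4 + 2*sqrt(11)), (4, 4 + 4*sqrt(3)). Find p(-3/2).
-2015/16 - 385*sqrt(11)/16 + 315*sqrt(3)/32 + 1155*sqrt(2)/32 + 1485*sqrt(10)/32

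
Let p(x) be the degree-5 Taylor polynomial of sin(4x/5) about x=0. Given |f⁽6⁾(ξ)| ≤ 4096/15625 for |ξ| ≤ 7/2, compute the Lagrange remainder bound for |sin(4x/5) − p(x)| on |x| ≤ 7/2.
470596/703125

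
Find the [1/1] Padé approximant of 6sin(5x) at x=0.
30*x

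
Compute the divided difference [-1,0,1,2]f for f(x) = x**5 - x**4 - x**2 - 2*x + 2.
3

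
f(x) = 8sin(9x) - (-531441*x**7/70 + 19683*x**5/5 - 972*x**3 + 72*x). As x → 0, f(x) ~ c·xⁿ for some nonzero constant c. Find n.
9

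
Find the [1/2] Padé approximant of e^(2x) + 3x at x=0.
(319*x/69 + 1)/(-8*x**2/69 - 26*x/69 + 1)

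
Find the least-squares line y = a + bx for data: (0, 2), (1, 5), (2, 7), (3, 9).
a = 23/10, b = 23/10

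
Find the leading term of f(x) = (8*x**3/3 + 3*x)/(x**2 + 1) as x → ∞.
8*x/3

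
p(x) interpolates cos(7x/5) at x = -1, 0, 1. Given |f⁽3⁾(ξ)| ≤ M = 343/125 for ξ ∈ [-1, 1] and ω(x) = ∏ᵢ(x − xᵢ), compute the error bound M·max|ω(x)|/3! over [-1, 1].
343*sqrt(3)/3375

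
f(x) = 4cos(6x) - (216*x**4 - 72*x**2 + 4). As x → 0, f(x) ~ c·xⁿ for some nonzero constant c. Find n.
6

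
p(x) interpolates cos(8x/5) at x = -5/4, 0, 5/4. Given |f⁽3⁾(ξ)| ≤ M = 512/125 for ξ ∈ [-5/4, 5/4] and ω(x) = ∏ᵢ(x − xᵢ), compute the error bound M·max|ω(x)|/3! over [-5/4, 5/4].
8*sqrt(3)/27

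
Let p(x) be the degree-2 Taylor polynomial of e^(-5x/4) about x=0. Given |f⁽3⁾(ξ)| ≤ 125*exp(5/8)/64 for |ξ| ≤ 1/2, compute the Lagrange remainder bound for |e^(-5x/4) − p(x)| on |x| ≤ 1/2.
125*exp(5/8)/3072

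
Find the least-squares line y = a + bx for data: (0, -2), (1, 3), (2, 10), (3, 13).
a = -9/5, b = 26/5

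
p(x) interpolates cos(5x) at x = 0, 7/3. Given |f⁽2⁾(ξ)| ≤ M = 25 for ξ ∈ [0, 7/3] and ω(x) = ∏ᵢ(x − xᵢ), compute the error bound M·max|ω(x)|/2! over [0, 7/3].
1225/72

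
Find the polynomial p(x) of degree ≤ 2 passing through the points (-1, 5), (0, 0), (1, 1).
3*x**2 - 2*x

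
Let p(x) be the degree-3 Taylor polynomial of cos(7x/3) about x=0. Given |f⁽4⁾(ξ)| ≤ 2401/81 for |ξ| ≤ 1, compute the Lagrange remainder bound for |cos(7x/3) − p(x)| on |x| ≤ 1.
2401/1944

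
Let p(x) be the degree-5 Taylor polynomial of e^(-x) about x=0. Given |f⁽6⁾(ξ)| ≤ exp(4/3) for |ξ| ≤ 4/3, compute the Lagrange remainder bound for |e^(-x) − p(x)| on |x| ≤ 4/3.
256*exp(4/3)/32805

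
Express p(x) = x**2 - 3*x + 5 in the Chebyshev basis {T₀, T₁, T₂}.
(11/2)T₀ + (-3)T₁ + (1/2)T₂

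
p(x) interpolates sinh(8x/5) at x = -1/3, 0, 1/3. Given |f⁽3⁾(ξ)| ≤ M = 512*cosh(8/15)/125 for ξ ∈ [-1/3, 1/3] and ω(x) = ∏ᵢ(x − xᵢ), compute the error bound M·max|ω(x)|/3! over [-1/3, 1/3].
512*sqrt(3)*cosh(8/15)/91125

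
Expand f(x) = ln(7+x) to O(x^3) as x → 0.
log(7) + x/7 - x**2/98 + O(x**3)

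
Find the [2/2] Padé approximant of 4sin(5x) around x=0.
20*x/(25*x**2/6 + 1)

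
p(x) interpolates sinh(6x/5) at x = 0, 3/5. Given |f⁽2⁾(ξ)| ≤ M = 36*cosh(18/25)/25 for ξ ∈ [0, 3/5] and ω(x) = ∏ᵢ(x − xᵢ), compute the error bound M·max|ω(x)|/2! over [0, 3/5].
81*cosh(18/25)/1250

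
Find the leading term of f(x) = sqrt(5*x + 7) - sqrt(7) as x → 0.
5*sqrt(7)*x/14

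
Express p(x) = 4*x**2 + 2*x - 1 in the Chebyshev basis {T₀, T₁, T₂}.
T₀ + (2)T₁ + (2)T₂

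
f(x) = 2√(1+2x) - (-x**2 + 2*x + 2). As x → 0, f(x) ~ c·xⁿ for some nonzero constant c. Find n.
3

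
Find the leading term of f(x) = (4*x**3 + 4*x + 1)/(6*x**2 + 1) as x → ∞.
2*x/3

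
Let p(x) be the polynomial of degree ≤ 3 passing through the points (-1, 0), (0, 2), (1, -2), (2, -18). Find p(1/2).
9/8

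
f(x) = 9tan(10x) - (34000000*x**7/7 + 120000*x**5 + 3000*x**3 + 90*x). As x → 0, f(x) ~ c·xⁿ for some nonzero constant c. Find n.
9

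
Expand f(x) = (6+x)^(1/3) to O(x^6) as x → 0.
6**(1/3) + 6**(1/3)*x/18 - 6**(1/3)*x**2/324 + 5*6**(1/3)*x**3/17496 - 5*6**(1/3)*x**4/157464 + 11*6**(1/3)*x**5/2834352 + O(x**6)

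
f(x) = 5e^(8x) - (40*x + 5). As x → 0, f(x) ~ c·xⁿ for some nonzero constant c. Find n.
2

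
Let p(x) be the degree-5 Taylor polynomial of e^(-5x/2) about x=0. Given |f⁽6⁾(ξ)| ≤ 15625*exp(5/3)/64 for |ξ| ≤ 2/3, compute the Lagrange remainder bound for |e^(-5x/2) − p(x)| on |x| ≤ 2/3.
3125*exp(5/3)/104976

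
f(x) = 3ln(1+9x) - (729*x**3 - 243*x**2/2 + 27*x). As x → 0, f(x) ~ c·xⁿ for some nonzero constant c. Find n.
4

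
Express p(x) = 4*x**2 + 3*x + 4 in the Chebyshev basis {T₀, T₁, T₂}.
(6)T₀ + (3)T₁ + (2)T₂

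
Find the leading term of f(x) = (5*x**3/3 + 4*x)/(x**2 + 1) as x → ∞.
5*x/3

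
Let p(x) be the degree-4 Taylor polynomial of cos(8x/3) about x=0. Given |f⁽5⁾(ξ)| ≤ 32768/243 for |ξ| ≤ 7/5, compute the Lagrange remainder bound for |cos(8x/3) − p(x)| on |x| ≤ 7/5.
68841472/11390625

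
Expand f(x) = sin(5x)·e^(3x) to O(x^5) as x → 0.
5*x + 15*x**2 + 5*x**3/3 - 40*x**4 + O(x**5)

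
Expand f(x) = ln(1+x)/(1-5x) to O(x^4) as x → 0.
x + 9*x**2/2 + 137*x**3/6 + O(x**4)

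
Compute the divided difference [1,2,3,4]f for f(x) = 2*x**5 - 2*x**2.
130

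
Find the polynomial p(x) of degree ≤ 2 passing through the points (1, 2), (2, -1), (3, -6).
3 - x**2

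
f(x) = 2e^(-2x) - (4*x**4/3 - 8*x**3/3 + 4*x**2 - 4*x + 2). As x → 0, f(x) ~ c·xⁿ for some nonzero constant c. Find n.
5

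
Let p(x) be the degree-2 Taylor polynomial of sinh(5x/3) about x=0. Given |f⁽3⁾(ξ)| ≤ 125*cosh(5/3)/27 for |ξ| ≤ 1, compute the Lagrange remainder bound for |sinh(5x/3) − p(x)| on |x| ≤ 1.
125*cosh(5/3)/162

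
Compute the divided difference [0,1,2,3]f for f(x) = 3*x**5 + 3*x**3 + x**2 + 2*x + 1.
78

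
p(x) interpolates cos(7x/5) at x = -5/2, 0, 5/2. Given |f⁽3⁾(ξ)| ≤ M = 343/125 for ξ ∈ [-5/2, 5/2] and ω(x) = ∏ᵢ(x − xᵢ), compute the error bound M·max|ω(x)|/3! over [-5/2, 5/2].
343*sqrt(3)/216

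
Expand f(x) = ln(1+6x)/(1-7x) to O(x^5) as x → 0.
6*x + 24*x**2 + 240*x**3 + 1356*x**4 + O(x**5)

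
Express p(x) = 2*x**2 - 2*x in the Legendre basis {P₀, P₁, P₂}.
(2/3)P₀ + (-2)P₁ + (4/3)P₂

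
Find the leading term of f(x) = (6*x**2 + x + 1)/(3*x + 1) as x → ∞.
2*x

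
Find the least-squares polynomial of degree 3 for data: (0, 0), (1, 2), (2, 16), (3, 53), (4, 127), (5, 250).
-1/18 + (631/756)x + (-85/126)x² + (227/108)x³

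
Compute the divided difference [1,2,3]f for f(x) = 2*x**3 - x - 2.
12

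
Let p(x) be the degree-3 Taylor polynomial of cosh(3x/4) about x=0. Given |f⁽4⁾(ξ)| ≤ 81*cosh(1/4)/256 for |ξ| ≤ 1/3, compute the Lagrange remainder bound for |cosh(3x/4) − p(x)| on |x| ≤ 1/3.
cosh(1/4)/6144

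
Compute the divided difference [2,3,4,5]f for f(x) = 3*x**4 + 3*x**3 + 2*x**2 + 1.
45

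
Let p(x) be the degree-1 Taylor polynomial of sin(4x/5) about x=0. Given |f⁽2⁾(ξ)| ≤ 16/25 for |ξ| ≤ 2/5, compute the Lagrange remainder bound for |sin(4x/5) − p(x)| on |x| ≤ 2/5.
32/625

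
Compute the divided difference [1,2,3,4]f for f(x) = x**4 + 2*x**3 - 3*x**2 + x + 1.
12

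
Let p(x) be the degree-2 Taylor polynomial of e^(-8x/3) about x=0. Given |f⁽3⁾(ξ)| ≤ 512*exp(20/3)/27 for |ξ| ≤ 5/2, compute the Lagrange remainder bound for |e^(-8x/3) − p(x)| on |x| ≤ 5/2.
4000*exp(20/3)/81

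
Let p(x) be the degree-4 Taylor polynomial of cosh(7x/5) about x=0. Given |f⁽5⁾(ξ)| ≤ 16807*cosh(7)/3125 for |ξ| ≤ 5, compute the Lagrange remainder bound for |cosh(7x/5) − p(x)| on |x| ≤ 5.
16807*cosh(7)/120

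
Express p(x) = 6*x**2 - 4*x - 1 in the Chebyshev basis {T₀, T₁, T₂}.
(2)T₀ + (-4)T₁ + (3)T₂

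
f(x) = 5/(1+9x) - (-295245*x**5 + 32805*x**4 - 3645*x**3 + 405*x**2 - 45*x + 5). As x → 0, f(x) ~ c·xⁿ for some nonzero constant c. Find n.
6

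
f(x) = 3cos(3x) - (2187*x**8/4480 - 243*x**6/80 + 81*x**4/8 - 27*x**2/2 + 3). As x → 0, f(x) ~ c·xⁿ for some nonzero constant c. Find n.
10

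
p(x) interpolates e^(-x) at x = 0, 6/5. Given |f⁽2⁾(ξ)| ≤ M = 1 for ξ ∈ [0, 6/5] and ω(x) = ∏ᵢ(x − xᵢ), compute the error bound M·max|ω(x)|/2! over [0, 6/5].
9/50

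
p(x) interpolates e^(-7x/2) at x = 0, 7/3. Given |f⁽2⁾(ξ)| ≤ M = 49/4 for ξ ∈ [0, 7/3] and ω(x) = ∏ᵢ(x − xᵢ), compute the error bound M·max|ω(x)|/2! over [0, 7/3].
2401/288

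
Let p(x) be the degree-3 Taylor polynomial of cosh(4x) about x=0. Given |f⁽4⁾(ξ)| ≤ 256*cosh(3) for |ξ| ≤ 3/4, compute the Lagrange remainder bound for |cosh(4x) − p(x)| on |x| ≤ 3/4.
27*cosh(3)/8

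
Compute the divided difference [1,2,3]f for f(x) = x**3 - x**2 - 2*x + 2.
5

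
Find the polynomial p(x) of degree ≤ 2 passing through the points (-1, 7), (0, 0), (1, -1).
3*x**2 - 4*x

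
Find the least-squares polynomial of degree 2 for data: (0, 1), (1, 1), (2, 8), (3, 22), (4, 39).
23/35 + (-141/70)x + (41/14)x²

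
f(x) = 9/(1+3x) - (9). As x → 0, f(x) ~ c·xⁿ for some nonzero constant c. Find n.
1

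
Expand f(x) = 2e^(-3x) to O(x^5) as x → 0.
2 - 6*x + 9*x**2 - 9*x**3 + 27*x**4/4 + O(x**5)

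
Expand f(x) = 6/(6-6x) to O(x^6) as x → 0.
1 + x + x**2 + x**3 + x**4 + x**5 + O(x**6)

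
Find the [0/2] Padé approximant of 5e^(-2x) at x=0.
5/(2*x**2 + 2*x + 1)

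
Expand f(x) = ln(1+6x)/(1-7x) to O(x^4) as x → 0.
6*x + 24*x**2 + 240*x**3 + O(x**4)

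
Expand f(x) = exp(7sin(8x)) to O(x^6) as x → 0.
1 + 56*x + 1568*x**2 + 28672*x**3 + 376320*x**4 + 54820864*x**5/15 + O(x**6)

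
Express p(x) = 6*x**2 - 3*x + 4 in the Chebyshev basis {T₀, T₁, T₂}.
(7)T₀ + (-3)T₁ + (3)T₂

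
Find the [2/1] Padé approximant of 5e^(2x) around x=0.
(10*x**2/3 + 20*x/3 + 5)/(1 - 2*x/3)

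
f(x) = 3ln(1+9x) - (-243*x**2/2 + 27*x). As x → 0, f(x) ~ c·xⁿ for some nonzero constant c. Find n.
3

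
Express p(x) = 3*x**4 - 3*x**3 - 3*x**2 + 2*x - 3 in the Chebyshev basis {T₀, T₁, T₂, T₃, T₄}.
(-27/8)T₀ + (-1/4)T₁ + (-3/4)T₃ + (3/8)T₄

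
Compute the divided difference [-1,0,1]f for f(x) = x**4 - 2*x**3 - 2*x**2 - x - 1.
-1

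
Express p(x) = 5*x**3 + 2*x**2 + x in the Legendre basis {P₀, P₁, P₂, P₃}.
(2/3)P₀ + (4)P₁ + (4/3)P₂ + (2)P₃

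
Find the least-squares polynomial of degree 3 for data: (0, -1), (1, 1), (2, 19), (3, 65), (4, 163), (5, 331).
-9/7 + (10/3)x + (-45/14)x² + (19/6)x³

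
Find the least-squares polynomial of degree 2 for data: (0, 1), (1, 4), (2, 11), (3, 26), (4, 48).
48/35 + (-54/35)x + (23/7)x²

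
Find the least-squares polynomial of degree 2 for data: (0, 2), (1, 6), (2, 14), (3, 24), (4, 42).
16/7 + (43/35)x + (15/7)x²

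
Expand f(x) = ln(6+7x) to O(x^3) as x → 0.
log(6) + 7*x/6 - 49*x**2/72 + O(x**3)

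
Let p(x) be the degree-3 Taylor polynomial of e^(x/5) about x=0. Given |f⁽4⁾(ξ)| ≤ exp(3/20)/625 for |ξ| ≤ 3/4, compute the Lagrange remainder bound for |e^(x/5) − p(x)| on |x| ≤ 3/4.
27*exp(3/20)/1280000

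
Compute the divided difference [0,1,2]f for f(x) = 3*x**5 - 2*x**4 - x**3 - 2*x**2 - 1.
26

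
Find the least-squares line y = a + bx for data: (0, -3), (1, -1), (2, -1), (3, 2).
a = -3, b = 3/2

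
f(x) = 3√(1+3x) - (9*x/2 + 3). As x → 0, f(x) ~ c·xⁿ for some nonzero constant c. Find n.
2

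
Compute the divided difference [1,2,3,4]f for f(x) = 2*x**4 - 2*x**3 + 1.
18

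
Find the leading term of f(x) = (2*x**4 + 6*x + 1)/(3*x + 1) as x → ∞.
2*x**3/3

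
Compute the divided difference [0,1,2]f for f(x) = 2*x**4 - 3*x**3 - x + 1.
5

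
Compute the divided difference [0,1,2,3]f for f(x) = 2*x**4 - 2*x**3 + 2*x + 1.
10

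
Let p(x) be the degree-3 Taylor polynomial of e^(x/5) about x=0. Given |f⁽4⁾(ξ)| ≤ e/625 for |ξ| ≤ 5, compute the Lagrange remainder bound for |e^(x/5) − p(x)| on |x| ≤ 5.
e/24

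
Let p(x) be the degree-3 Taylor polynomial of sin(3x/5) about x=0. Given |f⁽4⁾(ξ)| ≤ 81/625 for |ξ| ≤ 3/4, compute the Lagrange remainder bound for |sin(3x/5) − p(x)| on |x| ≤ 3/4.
2187/1280000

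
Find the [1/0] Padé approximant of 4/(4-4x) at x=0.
x + 1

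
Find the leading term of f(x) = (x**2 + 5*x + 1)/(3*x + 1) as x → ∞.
x/3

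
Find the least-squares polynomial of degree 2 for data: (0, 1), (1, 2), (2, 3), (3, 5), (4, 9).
6/5 + (-1/10)x + (1/2)x²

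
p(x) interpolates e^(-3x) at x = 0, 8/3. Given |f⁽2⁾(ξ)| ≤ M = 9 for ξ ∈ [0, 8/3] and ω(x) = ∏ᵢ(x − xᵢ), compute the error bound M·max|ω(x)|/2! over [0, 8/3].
8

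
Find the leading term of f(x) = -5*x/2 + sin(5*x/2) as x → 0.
-125*x**3/48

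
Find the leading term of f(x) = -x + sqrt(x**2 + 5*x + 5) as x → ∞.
5/2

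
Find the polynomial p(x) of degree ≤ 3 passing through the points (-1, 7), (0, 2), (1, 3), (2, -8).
-3*x**3 + 3*x**2 + x + 2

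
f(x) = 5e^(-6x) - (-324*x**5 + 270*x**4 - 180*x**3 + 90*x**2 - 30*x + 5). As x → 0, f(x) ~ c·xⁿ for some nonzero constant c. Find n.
6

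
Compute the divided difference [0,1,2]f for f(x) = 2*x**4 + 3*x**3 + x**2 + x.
24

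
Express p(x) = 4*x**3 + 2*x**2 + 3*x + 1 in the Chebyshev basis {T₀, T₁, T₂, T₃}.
(2)T₀ + (6)T₁ + T₂ + T₃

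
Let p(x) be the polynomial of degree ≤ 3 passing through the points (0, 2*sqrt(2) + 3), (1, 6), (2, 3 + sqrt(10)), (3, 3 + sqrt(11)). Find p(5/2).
sqrt(2)/8 + 5*sqrt(11)/16 + 33/16 + 15*sqrt(10)/16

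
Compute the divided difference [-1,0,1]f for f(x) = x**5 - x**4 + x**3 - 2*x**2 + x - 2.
-3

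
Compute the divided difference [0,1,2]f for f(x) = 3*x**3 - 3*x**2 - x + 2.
6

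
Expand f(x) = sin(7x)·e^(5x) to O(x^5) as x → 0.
7*x + 35*x**2 + 91*x**3/3 - 140*x**4 + O(x**5)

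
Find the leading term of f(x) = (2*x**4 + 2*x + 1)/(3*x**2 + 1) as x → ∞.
2*x**2/3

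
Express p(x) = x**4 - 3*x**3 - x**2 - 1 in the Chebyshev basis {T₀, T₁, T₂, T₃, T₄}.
(-9/8)T₀ + (-9/4)T₁ + (-3/4)T₃ + (1/8)T₄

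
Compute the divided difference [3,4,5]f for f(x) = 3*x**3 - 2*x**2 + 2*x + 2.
34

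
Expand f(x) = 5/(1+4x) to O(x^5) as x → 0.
5 - 20*x + 80*x**2 - 320*x**3 + 1280*x**4 + O(x**5)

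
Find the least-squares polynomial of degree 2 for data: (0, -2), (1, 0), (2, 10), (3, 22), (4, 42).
-76/35 + (1/7)x + (19/7)x²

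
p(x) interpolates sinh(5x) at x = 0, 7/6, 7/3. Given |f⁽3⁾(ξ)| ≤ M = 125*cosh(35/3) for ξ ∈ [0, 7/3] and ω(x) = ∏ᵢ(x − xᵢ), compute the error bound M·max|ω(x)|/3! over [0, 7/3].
42875*sqrt(3)*cosh(35/3)/5832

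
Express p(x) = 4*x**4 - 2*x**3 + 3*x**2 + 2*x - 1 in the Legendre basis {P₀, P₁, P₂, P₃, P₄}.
(4/5)P₀ + (4/5)P₁ + (30/7)P₂ + (-4/5)P₃ + (32/35)P₄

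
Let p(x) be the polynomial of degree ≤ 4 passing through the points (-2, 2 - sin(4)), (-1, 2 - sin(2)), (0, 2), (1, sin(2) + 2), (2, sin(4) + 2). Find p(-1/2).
-5*sin(2)/8 + sin(4)/16 + 2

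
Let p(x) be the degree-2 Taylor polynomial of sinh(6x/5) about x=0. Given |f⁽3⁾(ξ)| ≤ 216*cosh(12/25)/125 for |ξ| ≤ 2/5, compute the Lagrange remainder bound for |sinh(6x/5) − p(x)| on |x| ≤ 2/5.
288*cosh(12/25)/15625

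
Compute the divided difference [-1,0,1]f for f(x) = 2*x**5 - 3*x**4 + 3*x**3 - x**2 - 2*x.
-4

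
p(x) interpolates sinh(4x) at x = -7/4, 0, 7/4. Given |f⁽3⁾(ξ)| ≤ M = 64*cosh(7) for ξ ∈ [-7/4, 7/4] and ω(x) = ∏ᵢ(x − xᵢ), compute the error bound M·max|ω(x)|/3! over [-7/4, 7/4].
343*sqrt(3)*cosh(7)/27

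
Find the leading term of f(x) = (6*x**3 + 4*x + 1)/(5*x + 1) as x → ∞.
6*x**2/5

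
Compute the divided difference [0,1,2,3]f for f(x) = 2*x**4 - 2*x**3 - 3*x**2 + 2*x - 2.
10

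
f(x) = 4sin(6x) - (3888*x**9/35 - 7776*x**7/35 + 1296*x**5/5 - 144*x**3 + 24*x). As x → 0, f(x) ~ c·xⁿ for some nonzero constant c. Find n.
11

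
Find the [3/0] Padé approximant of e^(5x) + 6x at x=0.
125*x**3/6 + 25*x**2/2 + 11*x + 1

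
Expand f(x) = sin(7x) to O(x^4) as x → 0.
7*x - 343*x**3/6 + O(x**4)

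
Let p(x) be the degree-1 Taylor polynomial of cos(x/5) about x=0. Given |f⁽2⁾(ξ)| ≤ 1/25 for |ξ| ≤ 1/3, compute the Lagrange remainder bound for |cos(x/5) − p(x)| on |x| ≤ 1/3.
1/450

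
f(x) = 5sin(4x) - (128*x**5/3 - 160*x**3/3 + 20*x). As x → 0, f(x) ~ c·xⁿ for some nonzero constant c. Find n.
7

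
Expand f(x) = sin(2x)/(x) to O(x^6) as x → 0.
2 - 4*x**2/3 + 4*x**4/15 + O(x**6)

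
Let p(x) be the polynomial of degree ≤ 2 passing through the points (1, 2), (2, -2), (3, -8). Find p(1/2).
13/4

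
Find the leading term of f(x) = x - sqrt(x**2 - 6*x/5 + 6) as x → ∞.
3/5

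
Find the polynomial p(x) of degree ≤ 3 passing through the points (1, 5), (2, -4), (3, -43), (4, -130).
-3*x**3 + 3*x**2 + 3*x + 2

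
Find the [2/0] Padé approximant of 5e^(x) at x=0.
5*x**2/2 + 5*x + 5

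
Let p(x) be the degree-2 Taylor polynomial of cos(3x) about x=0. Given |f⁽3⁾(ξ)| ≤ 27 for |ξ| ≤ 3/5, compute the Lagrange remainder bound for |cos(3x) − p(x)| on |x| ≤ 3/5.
243/250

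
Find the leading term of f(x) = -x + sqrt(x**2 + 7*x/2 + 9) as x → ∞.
7/4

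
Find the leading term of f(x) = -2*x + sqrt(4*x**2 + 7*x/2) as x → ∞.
7/8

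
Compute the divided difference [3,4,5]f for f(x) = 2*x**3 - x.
24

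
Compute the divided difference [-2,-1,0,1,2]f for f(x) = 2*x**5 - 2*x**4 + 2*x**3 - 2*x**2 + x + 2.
-2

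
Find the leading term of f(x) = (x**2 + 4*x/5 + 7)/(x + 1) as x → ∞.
x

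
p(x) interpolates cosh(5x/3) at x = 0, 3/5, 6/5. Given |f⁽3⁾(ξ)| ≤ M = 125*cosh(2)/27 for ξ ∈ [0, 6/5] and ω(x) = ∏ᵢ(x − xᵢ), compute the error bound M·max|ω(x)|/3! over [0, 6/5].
sqrt(3)*cosh(2)/27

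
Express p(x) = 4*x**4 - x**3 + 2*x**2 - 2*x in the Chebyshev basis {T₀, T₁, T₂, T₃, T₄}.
(5/2)T₀ + (-11/4)T₁ + (3)T₂ + (-1/4)T₃ + (1/2)T₄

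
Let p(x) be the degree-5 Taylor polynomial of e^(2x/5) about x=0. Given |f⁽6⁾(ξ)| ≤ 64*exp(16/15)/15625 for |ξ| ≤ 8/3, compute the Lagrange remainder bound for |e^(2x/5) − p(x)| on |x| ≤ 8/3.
1048576*exp(16/15)/512578125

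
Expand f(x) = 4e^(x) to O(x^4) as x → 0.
4 + 4*x + 2*x**2 + 2*x**3/3 + O(x**4)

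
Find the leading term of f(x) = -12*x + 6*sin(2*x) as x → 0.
-8*x**3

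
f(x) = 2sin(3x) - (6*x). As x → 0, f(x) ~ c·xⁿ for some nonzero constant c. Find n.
3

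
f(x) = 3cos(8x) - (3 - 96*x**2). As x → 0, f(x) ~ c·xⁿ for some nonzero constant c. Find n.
4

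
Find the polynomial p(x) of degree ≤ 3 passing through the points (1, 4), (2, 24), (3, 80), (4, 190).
3*x**3 - x + 2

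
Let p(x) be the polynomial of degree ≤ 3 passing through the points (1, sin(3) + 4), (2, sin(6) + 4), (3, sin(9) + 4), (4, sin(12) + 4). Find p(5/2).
9*sin(6)/16 - sin(3)/16 - sin(12)/16 + 9*sin(9)/16 + 4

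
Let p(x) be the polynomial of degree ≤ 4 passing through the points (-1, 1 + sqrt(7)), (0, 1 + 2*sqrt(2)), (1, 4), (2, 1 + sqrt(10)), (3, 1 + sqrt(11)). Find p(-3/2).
-105*sqrt(2)/16 - 45*sqrt(10)/32 + 35*sqrt(11)/128 + 315*sqrt(7)/128 + 631/64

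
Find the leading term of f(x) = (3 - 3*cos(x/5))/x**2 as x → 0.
3/50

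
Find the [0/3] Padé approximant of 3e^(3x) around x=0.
3/(-9*x**3/2 + 9*x**2/2 - 3*x + 1)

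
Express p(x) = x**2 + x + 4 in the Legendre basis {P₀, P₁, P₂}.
(13/3)P₀ + P₁ + (2/3)P₂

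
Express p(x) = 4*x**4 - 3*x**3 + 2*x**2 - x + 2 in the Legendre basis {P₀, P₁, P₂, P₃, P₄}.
(52/15)P₀ + (-14/5)P₁ + (76/21)P₂ + (-6/5)P₃ + (32/35)P₄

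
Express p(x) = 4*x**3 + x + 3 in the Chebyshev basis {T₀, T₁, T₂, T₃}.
(3)T₀ + (4)T₁ + T₃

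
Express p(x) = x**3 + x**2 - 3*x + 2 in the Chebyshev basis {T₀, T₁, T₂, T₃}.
(5/2)T₀ + (-9/4)T₁ + (1/2)T₂ + (1/4)T₃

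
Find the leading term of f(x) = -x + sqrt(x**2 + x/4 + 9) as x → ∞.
1/8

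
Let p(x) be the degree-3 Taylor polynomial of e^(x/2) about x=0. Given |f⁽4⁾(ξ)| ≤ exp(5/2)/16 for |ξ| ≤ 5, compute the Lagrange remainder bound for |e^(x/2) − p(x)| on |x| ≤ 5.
625*exp(5/2)/384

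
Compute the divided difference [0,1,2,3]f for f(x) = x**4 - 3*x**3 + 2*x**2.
3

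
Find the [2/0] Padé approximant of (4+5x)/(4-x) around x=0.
3*x**2/8 + 3*x/2 + 1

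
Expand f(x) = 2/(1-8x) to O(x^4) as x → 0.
2 + 16*x + 128*x**2 + 1024*x**3 + O(x**4)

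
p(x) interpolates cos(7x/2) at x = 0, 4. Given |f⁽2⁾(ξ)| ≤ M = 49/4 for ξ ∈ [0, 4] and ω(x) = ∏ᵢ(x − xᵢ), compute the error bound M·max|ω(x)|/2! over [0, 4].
49/2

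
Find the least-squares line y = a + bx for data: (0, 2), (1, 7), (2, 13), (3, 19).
a = 17/10, b = 57/10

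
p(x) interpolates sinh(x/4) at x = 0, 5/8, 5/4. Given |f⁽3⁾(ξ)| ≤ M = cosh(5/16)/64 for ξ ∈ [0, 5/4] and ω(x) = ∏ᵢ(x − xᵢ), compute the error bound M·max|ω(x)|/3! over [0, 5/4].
125*sqrt(3)*cosh(5/16)/884736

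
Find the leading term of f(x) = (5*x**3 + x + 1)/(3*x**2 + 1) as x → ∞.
5*x/3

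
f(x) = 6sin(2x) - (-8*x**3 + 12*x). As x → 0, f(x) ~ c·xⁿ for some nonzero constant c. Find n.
5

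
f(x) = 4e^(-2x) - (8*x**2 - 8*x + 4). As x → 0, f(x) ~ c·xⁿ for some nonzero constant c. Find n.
3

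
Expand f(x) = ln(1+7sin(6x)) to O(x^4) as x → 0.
42*x - 882*x**2 + 24444*x**3 + O(x**4)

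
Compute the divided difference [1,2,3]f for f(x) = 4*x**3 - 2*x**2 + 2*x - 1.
22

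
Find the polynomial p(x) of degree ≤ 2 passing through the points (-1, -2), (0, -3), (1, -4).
-x - 3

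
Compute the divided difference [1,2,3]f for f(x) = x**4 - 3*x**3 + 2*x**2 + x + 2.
9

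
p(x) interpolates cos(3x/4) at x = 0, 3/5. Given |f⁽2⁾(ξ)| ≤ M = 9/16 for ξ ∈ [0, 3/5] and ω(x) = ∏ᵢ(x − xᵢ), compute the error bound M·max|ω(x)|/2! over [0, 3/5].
81/3200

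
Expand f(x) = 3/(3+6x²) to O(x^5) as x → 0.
1 - 2*x**2 + 4*x**4 + O(x**5)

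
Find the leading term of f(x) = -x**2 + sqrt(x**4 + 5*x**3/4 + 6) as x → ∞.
5*x/8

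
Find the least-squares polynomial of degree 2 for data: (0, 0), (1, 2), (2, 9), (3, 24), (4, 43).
(-6/5)x + (3)x²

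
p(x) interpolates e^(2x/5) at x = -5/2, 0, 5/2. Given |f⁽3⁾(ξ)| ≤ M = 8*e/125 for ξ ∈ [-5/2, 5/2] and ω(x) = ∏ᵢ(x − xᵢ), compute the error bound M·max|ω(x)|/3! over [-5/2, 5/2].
sqrt(3)*e/27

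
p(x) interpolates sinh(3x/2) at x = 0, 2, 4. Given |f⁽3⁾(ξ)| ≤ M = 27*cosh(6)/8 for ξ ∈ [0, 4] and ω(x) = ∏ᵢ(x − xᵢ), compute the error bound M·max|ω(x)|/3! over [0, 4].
sqrt(3)*cosh(6)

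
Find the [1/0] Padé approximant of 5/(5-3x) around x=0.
3*x/5 + 1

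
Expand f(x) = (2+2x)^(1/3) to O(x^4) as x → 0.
2**(1/3) + 2**(1/3)*x/3 - 2**(1/3)*x**2/9 + 5*2**(1/3)*x**3/81 + O(x**4)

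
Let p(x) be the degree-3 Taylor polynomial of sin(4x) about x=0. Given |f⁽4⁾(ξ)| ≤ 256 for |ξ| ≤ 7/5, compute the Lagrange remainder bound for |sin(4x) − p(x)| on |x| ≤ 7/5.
76832/1875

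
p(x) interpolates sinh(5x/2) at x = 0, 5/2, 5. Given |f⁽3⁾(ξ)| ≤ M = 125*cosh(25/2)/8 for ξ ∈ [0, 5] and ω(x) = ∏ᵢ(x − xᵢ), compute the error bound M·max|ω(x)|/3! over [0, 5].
15625*sqrt(3)*cosh(25/2)/1728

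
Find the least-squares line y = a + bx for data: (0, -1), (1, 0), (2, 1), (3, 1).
a = -4/5, b = 7/10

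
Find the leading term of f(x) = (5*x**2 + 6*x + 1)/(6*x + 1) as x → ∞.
5*x/6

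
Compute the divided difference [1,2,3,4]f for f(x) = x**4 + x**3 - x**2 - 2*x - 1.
11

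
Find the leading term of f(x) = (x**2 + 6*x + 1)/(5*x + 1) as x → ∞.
x/5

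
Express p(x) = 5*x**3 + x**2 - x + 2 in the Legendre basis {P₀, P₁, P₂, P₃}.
(7/3)P₀ + (2)P₁ + (2/3)P₂ + (2)P₃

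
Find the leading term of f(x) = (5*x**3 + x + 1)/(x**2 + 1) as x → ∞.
5*x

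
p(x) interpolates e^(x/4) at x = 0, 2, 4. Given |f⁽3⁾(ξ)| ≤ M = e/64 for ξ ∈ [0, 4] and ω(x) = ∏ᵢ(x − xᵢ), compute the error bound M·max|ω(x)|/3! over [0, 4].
sqrt(3)*e/216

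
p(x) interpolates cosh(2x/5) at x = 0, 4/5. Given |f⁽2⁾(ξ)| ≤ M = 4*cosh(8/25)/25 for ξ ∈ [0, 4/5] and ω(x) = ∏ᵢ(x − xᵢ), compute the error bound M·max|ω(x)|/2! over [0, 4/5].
8*cosh(8/25)/625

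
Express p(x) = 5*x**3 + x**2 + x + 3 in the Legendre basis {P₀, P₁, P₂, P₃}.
(10/3)P₀ + (4)P₁ + (2/3)P₂ + (2)P₃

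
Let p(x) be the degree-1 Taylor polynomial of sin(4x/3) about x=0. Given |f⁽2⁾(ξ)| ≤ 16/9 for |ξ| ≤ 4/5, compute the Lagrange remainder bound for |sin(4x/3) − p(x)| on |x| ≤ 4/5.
128/225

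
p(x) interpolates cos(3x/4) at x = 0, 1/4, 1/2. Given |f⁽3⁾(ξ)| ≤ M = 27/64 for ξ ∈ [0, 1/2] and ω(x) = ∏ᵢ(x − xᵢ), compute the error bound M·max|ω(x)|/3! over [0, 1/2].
sqrt(3)/4096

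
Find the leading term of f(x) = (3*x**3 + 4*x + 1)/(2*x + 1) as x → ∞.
3*x**2/2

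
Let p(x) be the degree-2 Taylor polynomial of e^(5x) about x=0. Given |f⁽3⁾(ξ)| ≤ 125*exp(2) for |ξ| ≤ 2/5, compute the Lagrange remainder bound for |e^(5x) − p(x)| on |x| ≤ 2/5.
4*exp(2)/3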